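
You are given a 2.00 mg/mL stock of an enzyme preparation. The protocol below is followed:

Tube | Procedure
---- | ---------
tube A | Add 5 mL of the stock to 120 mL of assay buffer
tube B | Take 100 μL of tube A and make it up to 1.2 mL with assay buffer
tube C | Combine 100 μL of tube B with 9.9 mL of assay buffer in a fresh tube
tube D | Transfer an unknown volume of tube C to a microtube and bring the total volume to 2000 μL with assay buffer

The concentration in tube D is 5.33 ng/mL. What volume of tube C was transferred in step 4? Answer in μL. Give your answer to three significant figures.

160 μL

Step 1: 5 mL + 120 mL = 125 mL total → factor 125/5 = 25
Step 2: 100 μL brought to 1.2 mL → factor 1200/100 = 12
Step 3: 100 μL + 9.9 mL = 10000 μL total → factor 10000/100 = 100
Step 4: v brought to 2000 μL → factor = 2000 μL/v
Product of known-step factors = 30000
Overall factor = 2.00 mg/mL / (5.33 ng/mL) = 3.7523 × 10^5
Step-4 factor = 3.7523 × 10^5 / 30000 = 12.508
v = 2000 μL / 12.508 = 160 μL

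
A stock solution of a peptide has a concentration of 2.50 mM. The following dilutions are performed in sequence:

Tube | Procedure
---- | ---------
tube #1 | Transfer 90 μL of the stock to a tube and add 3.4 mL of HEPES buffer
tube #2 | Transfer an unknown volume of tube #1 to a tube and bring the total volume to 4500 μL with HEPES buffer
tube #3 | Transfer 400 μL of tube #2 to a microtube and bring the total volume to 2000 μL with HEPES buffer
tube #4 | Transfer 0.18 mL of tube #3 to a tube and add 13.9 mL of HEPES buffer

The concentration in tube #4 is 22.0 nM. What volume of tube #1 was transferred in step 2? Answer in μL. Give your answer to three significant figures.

601 μL

Step 1: 90 μL + 3.4 mL = 3490 μL total → factor 3490/90 = 38.778
Step 2: v brought to 4500 μL → factor = 4500 μL/v
Step 3: 400 μL brought to 2000 μL → factor 2000/400 = 5
Step 4: 0.18 mL + 13.9 mL = 14.08 mL total → factor 14.08/0.18 = 78.222
Product of known-step factors = 15166
Overall factor = 2.50 mM / (22.0 nM) = 1.1364 × 10^5
Step-2 factor = 1.1364 × 10^5 / 15166 = 7.4926
v = 4500 μL / 7.4926 = 601 μL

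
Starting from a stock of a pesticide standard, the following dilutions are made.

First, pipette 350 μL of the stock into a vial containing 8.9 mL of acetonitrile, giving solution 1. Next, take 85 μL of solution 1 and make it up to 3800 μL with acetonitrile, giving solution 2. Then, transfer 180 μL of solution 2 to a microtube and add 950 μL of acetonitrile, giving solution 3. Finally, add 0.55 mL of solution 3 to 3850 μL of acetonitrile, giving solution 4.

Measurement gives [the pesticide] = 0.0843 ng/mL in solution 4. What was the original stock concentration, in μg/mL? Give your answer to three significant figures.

Step 1: 350 μL + 8.9 mL = 9250 μL total → factor 9250/350 = 26.429
Step 2: 85 μL brought to 3800 μL → factor 3800/85 = 44.706
Step 3: 180 μL + 950 μL = 1130 μL total → factor 1130/180 = 6.2778
Step 4: 0.55 mL + 3850 μL = 4.4 mL total → factor 4.4/0.55 = 8
Overall dilution factor = 26.429 × 44.706 × 6.2778 × 8 = 59338
Stock = 0.0843 ng/mL × 59338 = 5002 ng/mL = 5.00 μg/mL

5.00 μg/mL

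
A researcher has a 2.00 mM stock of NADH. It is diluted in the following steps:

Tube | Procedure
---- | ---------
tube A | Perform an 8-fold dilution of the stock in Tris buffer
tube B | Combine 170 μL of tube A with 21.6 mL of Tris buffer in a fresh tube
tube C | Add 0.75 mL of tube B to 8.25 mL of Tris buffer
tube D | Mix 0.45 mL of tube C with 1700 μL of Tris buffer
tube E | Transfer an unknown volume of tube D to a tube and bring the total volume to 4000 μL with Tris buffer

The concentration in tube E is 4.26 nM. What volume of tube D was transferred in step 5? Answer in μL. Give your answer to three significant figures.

500 μL

Step 1: 8-fold → factor 8
Step 2: 170 μL + 21.6 mL = 21770 μL total → factor 21770/170 = 128.06
Step 3: 0.75 mL + 8.25 mL = 9 mL total → factor 9/0.75 = 12
Step 4: 0.45 mL + 1700 μL = 2.15 mL total → factor 2.15/0.45 = 4.7778
Step 5: v brought to 4000 μL → factor = 4000 μL/v
Product of known-step factors = 58736
Overall factor = 2.00 mM / (4.26 nM) = 4.6948 × 10^5
Step-5 factor = 4.6948 × 10^5 / 58736 = 7.9931
v = 4000 μL / 7.9931 = 500 μL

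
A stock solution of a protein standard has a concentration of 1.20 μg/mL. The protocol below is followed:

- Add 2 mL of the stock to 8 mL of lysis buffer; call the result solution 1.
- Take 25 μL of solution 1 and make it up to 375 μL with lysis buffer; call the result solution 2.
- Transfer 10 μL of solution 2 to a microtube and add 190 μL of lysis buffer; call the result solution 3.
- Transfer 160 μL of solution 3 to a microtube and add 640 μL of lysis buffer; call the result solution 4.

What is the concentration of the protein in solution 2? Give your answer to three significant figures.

0.0160 μg/mL

Step 1: 2 mL + 8 mL = 10 mL total → factor 10/2 = 5
Step 2: 25 μL brought to 375 μL → factor 375/25 = 15
Dilution factor through solution 2 = 5 × 15 = 75
[solution 2] = 1.20 μg/mL / 75 = 0.0160 μg/mL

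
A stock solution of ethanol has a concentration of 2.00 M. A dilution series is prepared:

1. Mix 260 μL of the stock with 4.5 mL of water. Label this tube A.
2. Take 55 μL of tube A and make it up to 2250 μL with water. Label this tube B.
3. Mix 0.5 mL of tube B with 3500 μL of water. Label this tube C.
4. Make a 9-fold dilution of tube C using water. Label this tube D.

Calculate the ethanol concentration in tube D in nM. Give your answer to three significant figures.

Step 1: 260 μL + 4.5 mL = 4760 μL total → factor 4760/260 = 18.308
Step 2: 55 μL brought to 2250 μL → factor 2250/55 = 40.909
Step 3: 0.5 mL + 3500 μL = 4 mL total → factor 4/0.5 = 8
Step 4: 9-fold → factor 9
Dilution factor through tube D = 18.308 × 40.909 × 8 × 9 = 53924
[tube D] = 2.00 M / 53924 = 3.709 × 10^-5 M = 3.71 × 10^4 nM

3.71 × 10^4 nM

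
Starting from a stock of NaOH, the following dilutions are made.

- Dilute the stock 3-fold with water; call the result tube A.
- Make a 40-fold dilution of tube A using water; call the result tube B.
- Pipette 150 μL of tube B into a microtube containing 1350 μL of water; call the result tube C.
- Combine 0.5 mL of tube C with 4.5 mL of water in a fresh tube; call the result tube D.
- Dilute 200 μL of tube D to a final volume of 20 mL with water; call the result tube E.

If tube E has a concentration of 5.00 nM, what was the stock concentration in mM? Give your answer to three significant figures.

Step 1: 3-fold → factor 3
Step 2: 40-fold → factor 40
Step 3: 150 μL + 1350 μL = 1500 μL total → factor 1500/150 = 10
Step 4: 0.5 mL + 4.5 mL = 5 mL total → factor 5/0.5 = 10
Step 5: 200 μL brought to 20 mL → factor 20000/200 = 100
Overall dilution factor = 3 × 40 × 10 × 10 × 100 = 1.2 × 10^6
Stock = 5.00 nM × 1.2 × 10^6 = 6.000 × 10^6 nM = 6.00 mM

6.00 mM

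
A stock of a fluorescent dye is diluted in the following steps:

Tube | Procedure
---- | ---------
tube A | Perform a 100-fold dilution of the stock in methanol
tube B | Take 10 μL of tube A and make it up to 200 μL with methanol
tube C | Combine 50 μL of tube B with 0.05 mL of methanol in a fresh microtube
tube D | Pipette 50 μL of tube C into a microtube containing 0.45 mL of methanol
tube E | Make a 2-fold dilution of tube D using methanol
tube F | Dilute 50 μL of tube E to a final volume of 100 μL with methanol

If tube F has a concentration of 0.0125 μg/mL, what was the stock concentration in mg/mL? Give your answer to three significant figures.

Step 1: 100-fold → factor 100
Step 2: 10 μL brought to 200 μL → factor 200/10 = 20
Step 3: 50 μL + 0.05 mL = 100 μL total → factor 100/50 = 2
Step 4: 50 μL + 0.45 mL = 500 μL total → factor 500/50 = 10
Step 5: 2-fold → factor 2
Step 6: 50 μL brought to 100 μL → factor 100/50 = 2
Overall dilution factor = 100 × 20 × 2 × 10 × 2 × 2 = 1.6 × 10^5
Stock = 0.0125 μg/mL × 1.6 × 10^5 = 2000 μg/mL = 2.00 mg/mL

2.00 mg/mL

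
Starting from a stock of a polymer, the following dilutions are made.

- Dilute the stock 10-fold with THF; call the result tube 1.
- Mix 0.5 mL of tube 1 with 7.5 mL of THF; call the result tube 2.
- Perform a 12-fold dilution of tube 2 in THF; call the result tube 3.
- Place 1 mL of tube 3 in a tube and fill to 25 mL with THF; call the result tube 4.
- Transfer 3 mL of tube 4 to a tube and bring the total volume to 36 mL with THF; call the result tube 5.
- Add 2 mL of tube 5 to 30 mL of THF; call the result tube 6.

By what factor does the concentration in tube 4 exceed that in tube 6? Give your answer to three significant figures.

192

Step 1: 10-fold → factor 10
Step 2: 0.5 mL + 7.5 mL = 8 mL total → factor 8/0.5 = 16
Step 3: 12-fold → factor 12
Step 4: 1 mL brought to 25 mL → factor 25/1 = 25
Step 5: 3 mL brought to 36 mL → factor 36/3 = 12
Step 6: 2 mL + 30 mL = 32 mL total → factor 32/2 = 16
Dilution factor to tube 4 = 48000; to tube 6 = 9.216 × 10^6
[tube 4]/[tube 6] = (factor to tube 6)/(factor to tube 4) = 9.216 × 10^6/48000 = 192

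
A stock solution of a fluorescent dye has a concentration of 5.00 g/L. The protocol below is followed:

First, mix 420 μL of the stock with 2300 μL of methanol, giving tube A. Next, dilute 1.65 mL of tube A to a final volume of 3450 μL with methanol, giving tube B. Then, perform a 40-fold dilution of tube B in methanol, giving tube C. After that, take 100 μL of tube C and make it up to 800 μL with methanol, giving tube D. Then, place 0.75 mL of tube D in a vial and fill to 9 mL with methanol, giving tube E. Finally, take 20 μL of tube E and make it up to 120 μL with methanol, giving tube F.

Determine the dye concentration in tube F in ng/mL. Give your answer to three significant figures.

Step 1: 420 μL + 2300 μL = 2720 μL total → factor 2720/420 = 6.4762
Step 2: 1.65 mL brought to 3450 μL → factor 3.45/1.65 = 2.0909
Step 3: 40-fold → factor 40
Step 4: 100 μL brought to 800 μL → factor 800/100 = 8
Step 5: 0.75 mL brought to 9 mL → factor 9/0.75 = 12
Step 6: 20 μL brought to 120 μL → factor 120/20 = 6
Overall dilution factor = 6.4762 × 2.0909 × 40 × 8 × 12 × 6 = 3.1199 × 10^5
Final = 5.00 g/L / 3.1199 × 10^5 = 1.603 × 10^-5 g/L = 16.0 ng/mL

16.0 ng/mL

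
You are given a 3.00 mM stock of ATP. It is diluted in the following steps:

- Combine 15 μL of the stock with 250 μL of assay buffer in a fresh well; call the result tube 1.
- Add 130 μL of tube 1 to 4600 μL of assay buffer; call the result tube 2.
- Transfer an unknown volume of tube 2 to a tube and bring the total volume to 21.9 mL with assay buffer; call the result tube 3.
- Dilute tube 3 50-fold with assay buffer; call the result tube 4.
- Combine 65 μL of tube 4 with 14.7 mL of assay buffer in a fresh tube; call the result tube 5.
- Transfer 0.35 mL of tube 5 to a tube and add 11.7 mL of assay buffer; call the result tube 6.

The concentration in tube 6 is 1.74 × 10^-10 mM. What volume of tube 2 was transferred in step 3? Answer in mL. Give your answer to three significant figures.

0.319 mL

Step 1: 15 μL + 250 μL = 265 μL total → factor 265/15 = 17.667
Step 2: 130 μL + 4600 μL = 4730 μL total → factor 4730/130 = 36.385
Step 3: v brought to 21.9 mL → factor = 21.9 mL/v
Step 4: 50-fold → factor 50
Step 5: 65 μL + 14.7 mL = 14765 μL total → factor 14765/65 = 227.15
Step 6: 0.35 mL + 11.7 mL = 12.05 mL total → factor 12.05/0.35 = 34.429
Product of known-step factors = 2.5135 × 10^8
Overall factor = 3.00 mM / (1.74 × 10^-10 mM) = 1.7241 × 10^10
Step-3 factor = 1.7241 × 10^10 / 2.5135 × 10^8 = 68.595
v = 21.9 mL / 68.595 = 0.319 mL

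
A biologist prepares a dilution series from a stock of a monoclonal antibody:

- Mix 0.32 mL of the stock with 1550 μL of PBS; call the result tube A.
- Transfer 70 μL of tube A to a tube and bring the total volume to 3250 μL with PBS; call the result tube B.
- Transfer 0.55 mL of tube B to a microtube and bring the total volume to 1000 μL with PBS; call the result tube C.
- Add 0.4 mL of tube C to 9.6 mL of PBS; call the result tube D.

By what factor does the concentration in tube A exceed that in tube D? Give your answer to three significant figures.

Step 1: 0.32 mL + 1550 μL = 1.87 mL total → factor 1.87/0.32 = 5.8438
Step 2: 70 μL brought to 3250 μL → factor 3250/70 = 46.429
Step 3: 0.55 mL brought to 1000 μL → factor 1/0.55 = 1.8182
Step 4: 0.4 mL + 9.6 mL = 10 mL total → factor 10/0.4 = 25
Dilution factor to tube A = 5.8438; to tube D = 12333
[tube A]/[tube D] = (factor to tube D)/(factor to tube A) = 12333/5.8438 = 2.11 × 10^3

2.11 × 10^3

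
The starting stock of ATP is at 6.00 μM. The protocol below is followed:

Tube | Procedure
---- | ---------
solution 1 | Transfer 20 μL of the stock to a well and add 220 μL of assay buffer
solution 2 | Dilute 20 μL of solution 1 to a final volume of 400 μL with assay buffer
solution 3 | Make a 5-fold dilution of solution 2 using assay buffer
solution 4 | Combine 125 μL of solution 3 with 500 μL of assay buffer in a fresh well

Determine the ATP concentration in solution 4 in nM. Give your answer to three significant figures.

1.00 nM

Step 1: 20 μL + 220 μL = 240 μL total → factor 240/20 = 12
Step 2: 20 μL brought to 400 μL → factor 400/20 = 20
Step 3: 5-fold → factor 5
Step 4: 125 μL + 500 μL = 625 μL total → factor 625/125 = 5
Overall dilution factor = 12 × 20 × 5 × 5 = 6000
Final = 6.00 μM / 6000 = 0.001000 μM = 1.00 nM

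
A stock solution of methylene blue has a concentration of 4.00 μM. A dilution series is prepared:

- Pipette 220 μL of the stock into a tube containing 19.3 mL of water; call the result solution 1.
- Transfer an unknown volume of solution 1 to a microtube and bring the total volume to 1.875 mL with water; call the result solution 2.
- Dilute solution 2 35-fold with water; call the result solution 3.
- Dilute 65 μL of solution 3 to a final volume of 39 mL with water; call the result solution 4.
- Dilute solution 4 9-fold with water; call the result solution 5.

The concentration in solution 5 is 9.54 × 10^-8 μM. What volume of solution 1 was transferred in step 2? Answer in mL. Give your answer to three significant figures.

Step 1: 220 μL + 19.3 mL = 19520 μL total → factor 19520/220 = 88.727
Step 2: v brought to 1.875 mL → factor = 1.875 mL/v
Step 3: 35-fold → factor 35
Step 4: 65 μL brought to 39 mL → factor 39000/65 = 600
Step 5: 9-fold → factor 9
Product of known-step factors = 1.6769 × 10^7
Overall factor = 4.00 μM / (9.54 × 10^-8 μM) = 4.1929 × 10^7
Step-2 factor = 4.1929 × 10^7 / 1.6769 × 10^7 = 2.5003
v = 1.875 mL / 2.5003 = 0.750 mL

0.750 mL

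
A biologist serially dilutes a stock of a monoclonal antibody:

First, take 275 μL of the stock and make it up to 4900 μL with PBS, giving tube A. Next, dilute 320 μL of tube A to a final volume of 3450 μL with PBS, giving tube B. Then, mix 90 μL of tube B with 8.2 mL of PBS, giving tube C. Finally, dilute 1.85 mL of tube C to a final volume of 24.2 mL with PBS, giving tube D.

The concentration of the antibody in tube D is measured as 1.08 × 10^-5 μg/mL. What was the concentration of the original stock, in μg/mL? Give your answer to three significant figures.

Step 1: 275 μL brought to 4900 μL → factor 4900/275 = 17.818
Step 2: 320 μL brought to 3450 μL → factor 3450/320 = 10.781
Step 3: 90 μL + 8.2 mL = 8290 μL total → factor 8290/90 = 92.111
Step 4: 1.85 mL brought to 24.2 mL → factor 24.2/1.85 = 13.081
Overall dilution factor = 17.818 × 10.781 × 92.111 × 13.081 = 2.3147 × 10^5
Stock = 1.08 × 10^-5 μg/mL × 2.3147 × 10^5 = 2.50 μg/mL

2.50 μg/mL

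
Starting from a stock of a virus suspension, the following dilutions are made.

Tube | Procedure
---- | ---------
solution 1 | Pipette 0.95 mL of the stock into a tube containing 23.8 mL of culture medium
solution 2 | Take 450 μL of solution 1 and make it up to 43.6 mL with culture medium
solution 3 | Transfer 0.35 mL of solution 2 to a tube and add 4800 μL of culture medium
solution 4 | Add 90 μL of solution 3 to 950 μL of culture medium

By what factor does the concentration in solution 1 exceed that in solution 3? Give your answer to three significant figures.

Step 1: 0.95 mL + 23.8 mL = 24.75 mL total → factor 24.75/0.95 = 26.053
Step 2: 450 μL brought to 43.6 mL → factor 43600/450 = 96.889
Step 3: 0.35 mL + 4800 μL = 5.15 mL total → factor 5.15/0.35 = 14.714
Dilution factor to solution 1 = 26.053; to solution 3 = 37142
[solution 1]/[solution 3] = (factor to solution 3)/(factor to solution 1) = 37142/26.053 = 1.43 × 10^3

1.43 × 10^3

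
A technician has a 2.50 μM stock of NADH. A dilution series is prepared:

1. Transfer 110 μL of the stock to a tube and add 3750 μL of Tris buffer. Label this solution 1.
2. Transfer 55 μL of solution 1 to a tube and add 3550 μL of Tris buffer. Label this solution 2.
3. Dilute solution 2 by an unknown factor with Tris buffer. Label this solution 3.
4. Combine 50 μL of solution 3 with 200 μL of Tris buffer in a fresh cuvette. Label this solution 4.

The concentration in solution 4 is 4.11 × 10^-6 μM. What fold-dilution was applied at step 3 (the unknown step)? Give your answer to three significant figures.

52.9-fold

Step 1: 110 μL + 3750 μL = 3860 μL total → factor 3860/110 = 35.091
Step 2: 55 μL + 3550 μL = 3605 μL total → factor 3605/55 = 65.545
Step 3: unknown factor x
Step 4: 50 μL + 200 μL = 250 μL total → factor 250/50 = 5
Product of known-step factors = 11500
Overall factor = 2.50 μM / (4.11 × 10^-6 μM) = 6.0827 × 10^5
x = 6.0827 × 10^5 / 11500 = 52.9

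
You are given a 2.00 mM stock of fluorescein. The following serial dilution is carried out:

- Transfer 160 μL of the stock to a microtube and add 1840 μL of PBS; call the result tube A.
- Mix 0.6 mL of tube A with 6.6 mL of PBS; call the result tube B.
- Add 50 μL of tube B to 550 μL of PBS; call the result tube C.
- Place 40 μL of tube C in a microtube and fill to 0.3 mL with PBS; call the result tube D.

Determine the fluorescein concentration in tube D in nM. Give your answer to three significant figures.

Step 1: 160 μL + 1840 μL = 2000 μL total → factor 2000/160 = 12.5
Step 2: 0.6 mL + 6.6 mL = 7.2 mL total → factor 7.2/0.6 = 12
Step 3: 50 μL + 550 μL = 600 μL total → factor 600/50 = 12
Step 4: 40 μL brought to 0.3 mL → factor 300/40 = 7.5
Overall dilution factor = 12.5 × 12 × 12 × 7.5 = 13500
Final = 2.00 mM / 13500 = 0.0001481 mM = 148 nM

148 nM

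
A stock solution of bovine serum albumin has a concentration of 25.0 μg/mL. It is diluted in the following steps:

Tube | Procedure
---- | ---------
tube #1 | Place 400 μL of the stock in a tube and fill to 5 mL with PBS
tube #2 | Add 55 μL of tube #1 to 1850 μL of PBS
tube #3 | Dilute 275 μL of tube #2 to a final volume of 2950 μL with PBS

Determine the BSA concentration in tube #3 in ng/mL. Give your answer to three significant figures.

Step 1: 400 μL brought to 5 mL → factor 5000/400 = 12.5
Step 2: 55 μL + 1850 μL = 1905 μL total → factor 1905/55 = 34.636
Step 3: 275 μL brought to 2950 μL → factor 2950/275 = 10.727
Overall dilution factor = 12.5 × 34.636 × 10.727 = 4644.4
Final = 25.0 μg/mL / 4644.4 = 0.005383 μg/mL = 5.38 ng/mL

5.38 ng/mL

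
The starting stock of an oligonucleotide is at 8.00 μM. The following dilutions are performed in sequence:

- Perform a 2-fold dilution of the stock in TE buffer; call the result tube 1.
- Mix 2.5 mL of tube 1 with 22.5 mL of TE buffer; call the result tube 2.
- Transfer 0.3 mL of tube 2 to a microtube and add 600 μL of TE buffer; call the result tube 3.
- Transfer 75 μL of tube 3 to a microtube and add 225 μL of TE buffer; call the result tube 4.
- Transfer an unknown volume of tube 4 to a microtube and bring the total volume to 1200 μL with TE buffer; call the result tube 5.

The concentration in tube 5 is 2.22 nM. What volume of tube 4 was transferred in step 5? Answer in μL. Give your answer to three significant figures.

79.9 μL

Step 1: 2-fold → factor 2
Step 2: 2.5 mL + 22.5 mL = 25 mL total → factor 25/2.5 = 10
Step 3: 0.3 mL + 600 μL = 0.9 mL total → factor 0.9/0.3 = 3
Step 4: 75 μL + 225 μL = 300 μL total → factor 300/75 = 4
Step 5: v brought to 1200 μL → factor = 1200 μL/v
Product of known-step factors = 240
Overall factor = 8.00 μM / (2.22 nM) = 3603.6
Step-5 factor = 3603.6 / 240 = 15.015
v = 1200 μL / 15.015 = 79.9 μL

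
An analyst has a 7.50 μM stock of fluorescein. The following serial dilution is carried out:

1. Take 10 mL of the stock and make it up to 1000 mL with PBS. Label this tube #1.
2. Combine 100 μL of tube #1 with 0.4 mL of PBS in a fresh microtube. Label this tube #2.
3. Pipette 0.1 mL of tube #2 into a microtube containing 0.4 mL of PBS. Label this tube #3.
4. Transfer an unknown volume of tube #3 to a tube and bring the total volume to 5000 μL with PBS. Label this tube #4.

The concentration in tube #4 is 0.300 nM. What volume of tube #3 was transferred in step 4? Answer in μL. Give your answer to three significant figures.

Step 1: 10 mL brought to 1000 mL → factor 1000/10 = 100
Step 2: 100 μL + 0.4 mL = 500 μL total → factor 500/100 = 5
Step 3: 0.1 mL + 0.4 mL = 0.5 mL total → factor 0.5/0.1 = 5
Step 4: v brought to 5000 μL → factor = 5000 μL/v
Product of known-step factors = 2500
Overall factor = 7.50 μM / (0.300 nM) = 25000
Step-4 factor = 25000 / 2500 = 10
v = 5000 μL / 10 = 500 μL

500 μL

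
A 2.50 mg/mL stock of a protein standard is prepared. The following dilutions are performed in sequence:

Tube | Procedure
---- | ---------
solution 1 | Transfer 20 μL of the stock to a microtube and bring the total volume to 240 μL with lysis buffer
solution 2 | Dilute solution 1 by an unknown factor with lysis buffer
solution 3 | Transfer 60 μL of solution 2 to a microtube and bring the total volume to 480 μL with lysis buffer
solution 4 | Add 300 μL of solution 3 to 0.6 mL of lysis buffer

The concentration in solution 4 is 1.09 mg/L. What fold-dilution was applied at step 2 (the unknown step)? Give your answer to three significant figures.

Step 1: 20 μL brought to 240 μL → factor 240/20 = 12
Step 2: unknown factor x
Step 3: 60 μL brought to 480 μL → factor 480/60 = 8
Step 4: 300 μL + 0.6 mL = 900 μL total → factor 900/300 = 3
Product of known-step factors = 288
Overall factor = 2.50 mg/mL / (1.09 mg/L) = 2293.6
x = 2293.6 / 288 = 7.96

7.96-fold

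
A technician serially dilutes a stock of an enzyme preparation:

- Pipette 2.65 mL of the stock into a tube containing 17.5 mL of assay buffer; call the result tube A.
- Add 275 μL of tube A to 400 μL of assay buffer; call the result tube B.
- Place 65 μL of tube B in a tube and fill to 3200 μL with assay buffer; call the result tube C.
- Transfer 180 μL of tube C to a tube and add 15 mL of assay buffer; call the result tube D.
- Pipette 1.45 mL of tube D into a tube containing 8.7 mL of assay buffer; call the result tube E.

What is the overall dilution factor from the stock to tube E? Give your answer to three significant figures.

5.42 × 10^5

Step 1: 2.65 mL + 17.5 mL = 20.15 mL total → factor 20.15/2.65 = 7.6038
Step 2: 275 μL + 400 μL = 675 μL total → factor 675/275 = 2.4545
Step 3: 65 μL brought to 3200 μL → factor 3200/65 = 49.231
Step 4: 180 μL + 15 mL = 15180 μL total → factor 15180/180 = 84.333
Step 5: 1.45 mL + 8.7 mL = 10.15 mL total → factor 10.15/1.45 = 7
Overall dilution factor = 7.6038 × 2.4545 × 49.231 × 84.333 × 7 = 5.4242 × 10^5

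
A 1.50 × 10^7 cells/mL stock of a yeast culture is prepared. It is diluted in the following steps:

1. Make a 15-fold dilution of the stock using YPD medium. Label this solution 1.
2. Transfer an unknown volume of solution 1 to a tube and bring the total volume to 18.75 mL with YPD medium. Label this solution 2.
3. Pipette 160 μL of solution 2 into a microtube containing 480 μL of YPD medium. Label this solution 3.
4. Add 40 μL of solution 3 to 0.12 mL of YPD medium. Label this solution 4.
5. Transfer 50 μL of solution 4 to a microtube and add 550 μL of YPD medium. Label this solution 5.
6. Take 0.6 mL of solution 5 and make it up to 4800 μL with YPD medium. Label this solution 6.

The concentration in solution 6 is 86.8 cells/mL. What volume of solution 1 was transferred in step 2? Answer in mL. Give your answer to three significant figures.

2.50 mL

Step 1: 15-fold → factor 15
Step 2: v brought to 18.75 mL → factor = 18.75 mL/v
Step 3: 160 μL + 480 μL = 640 μL total → factor 640/160 = 4
Step 4: 40 μL + 0.12 mL = 160 μL total → factor 160/40 = 4
Step 5: 50 μL + 550 μL = 600 μL total → factor 600/50 = 12
Step 6: 0.6 mL brought to 4800 μL → factor 4.8/0.6 = 8
Product of known-step factors = 23040
Overall factor = 1.50 × 10^7 cells/mL / (86.8 cells/mL) = 1.7281 × 10^5
Step-2 factor = 1.7281 × 10^5 / 23040 = 7.5005
v = 18.75 mL / 7.5005 = 2.50 mL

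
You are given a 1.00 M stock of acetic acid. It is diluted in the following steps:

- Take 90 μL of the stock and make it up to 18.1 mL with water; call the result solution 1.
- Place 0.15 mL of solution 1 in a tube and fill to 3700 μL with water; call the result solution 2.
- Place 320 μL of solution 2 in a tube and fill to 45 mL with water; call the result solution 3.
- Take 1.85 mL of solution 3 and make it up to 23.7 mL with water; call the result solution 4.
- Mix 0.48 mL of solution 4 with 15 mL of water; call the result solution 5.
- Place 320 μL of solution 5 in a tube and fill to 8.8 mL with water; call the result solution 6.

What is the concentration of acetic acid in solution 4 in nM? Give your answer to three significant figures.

Step 1: 90 μL brought to 18.1 mL → factor 18100/90 = 201.11
Step 2: 0.15 mL brought to 3700 μL → factor 3.7/0.15 = 24.667
Step 3: 320 μL brought to 45 mL → factor 45000/320 = 140.62
Step 4: 1.85 mL brought to 23.7 mL → factor 23.7/1.85 = 12.811
Dilution factor through solution 4 = 201.11 × 24.667 × 140.62 × 12.811 = 8.9369 × 10^6
[solution 4] = 1.00 M / 8.9369 × 10^6 = 1.119 × 10^-7 M = 112 nM

112 nM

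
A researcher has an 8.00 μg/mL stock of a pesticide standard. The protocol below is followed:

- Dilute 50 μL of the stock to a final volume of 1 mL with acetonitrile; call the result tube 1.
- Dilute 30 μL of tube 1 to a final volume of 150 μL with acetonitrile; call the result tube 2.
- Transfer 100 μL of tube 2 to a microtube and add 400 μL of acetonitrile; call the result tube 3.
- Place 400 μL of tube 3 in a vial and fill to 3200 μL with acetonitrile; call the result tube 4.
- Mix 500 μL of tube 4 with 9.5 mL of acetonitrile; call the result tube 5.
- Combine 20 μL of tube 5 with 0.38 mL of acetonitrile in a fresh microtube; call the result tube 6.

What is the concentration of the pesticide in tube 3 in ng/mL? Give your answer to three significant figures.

16.0 ng/mL

Step 1: 50 μL brought to 1 mL → factor 1000/50 = 20
Step 2: 30 μL brought to 150 μL → factor 150/30 = 5
Step 3: 100 μL + 400 μL = 500 μL total → factor 500/100 = 5
Dilution factor through tube 3 = 20 × 5 × 5 = 500
[tube 3] = 8.00 μg/mL / 500 = 0.01600 μg/mL = 16.0 ng/mL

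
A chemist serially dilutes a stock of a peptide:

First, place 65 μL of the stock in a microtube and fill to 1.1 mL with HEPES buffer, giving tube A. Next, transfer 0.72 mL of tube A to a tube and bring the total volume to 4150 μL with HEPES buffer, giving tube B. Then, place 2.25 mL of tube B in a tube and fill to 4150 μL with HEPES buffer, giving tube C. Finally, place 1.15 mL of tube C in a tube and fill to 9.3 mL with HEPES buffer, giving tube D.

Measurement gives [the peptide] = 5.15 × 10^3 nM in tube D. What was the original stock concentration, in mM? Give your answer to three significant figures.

7.49 mM

Step 1: 65 μL brought to 1.1 mL → factor 1100/65 = 16.923
Step 2: 0.72 mL brought to 4150 μL → factor 4.15/0.72 = 5.7639
Step 3: 2.25 mL brought to 4150 μL → factor 4.15/2.25 = 1.8444
Step 4: 1.15 mL brought to 9.3 mL → factor 9.3/1.15 = 8.087
Overall dilution factor = 16.923 × 5.7639 × 1.8444 × 8.087 = 1454.9
Stock = 5.15 × 10^3 nM × 1454.9 = 7.493 × 10^6 nM = 7.49 mM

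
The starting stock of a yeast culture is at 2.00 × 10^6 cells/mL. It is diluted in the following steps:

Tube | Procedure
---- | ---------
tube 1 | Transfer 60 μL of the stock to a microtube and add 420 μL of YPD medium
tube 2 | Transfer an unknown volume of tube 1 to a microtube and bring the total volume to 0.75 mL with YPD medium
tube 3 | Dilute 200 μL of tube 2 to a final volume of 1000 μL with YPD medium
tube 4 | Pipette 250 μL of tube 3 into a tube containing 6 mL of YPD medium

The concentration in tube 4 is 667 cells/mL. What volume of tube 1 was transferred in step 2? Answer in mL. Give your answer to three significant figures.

Step 1: 60 μL + 420 μL = 480 μL total → factor 480/60 = 8
Step 2: v brought to 0.75 mL → factor = 0.75 mL/v
Step 3: 200 μL brought to 1000 μL → factor 1000/200 = 5
Step 4: 250 μL + 6 mL = 6250 μL total → factor 6250/250 = 25
Product of known-step factors = 1000
Overall factor = 2.00 × 10^6 cells/mL / (667 cells/mL) = 2998.5
Step-2 factor = 2998.5 / 1000 = 2.9985
v = 0.75 mL / 2.9985 = 0.250 mL

0.250 mL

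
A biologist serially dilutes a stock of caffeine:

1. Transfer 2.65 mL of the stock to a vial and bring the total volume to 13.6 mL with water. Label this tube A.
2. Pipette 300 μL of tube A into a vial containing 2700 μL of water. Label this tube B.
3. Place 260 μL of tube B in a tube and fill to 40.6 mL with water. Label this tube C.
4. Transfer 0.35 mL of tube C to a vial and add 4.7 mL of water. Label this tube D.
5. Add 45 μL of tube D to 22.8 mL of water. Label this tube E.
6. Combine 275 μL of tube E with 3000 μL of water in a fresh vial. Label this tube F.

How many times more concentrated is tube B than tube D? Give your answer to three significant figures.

Step 1: 2.65 mL brought to 13.6 mL → factor 13.6/2.65 = 5.1321
Step 2: 300 μL + 2700 μL = 3000 μL total → factor 3000/300 = 10
Step 3: 260 μL brought to 40.6 mL → factor 40600/260 = 156.15
Step 4: 0.35 mL + 4.7 mL = 5.05 mL total → factor 5.05/0.35 = 14.429
Dilution factor to tube B = 51.321; to tube D = 1.1563 × 10^5
[tube B]/[tube D] = (factor to tube D)/(factor to tube B) = 1.1563 × 10^5/51.321 = 2.25 × 10^3

2.25 × 10^3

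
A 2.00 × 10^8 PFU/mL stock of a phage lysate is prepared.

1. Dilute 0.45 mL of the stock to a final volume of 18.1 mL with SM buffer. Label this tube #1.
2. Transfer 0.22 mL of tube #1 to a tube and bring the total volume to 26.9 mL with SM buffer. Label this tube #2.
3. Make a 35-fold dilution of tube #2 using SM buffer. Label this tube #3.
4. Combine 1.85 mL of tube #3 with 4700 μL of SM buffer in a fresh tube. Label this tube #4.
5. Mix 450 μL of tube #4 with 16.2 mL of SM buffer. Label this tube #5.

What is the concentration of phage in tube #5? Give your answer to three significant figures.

8.87 PFU/mL

Step 1: 0.45 mL brought to 18.1 mL → factor 18.1/0.45 = 40.222
Step 2: 0.22 mL brought to 26.9 mL → factor 26.9/0.22 = 122.27
Step 3: 35-fold → factor 35
Step 4: 1.85 mL + 4700 μL = 6.55 mL total → factor 6.55/1.85 = 3.5405
Step 5: 450 μL + 16.2 mL = 16650 μL total → factor 16650/450 = 37
Overall dilution factor = 40.222 × 122.27 × 35 × 3.5405 × 37 = 2.2549 × 10^7
Final = 2.00 × 10^8 PFU/mL / 2.2549 × 10^7 = 8.87 PFU/mL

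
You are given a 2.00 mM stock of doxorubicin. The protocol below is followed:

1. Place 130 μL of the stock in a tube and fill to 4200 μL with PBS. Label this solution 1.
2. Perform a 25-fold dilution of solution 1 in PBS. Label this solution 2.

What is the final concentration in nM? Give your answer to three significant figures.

Step 1: 130 μL brought to 4200 μL → factor 4200/130 = 32.308
Step 2: 25-fold → factor 25
Overall dilution factor = 32.308 × 25 = 807.69
Final = 2.00 mM / 807.69 = 0.002476 mM = 2.48 × 10^3 nM

2.48 × 10^3 nM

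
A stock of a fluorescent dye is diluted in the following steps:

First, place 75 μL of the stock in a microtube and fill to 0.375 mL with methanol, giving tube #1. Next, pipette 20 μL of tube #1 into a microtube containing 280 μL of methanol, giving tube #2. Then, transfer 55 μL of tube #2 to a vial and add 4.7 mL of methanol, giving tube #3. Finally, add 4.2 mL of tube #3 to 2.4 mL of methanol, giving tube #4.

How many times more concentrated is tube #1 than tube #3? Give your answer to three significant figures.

1.30 × 10^3

Step 1: 75 μL brought to 0.375 mL → factor 375/75 = 5
Step 2: 20 μL + 280 μL = 300 μL total → factor 300/20 = 15
Step 3: 55 μL + 4.7 mL = 4755 μL total → factor 4755/55 = 86.455
Dilution factor to tube #1 = 5; to tube #3 = 6484.1
[tube #1]/[tube #3] = (factor to tube #3)/(factor to tube #1) = 6484.1/5 = 1.30 × 10^3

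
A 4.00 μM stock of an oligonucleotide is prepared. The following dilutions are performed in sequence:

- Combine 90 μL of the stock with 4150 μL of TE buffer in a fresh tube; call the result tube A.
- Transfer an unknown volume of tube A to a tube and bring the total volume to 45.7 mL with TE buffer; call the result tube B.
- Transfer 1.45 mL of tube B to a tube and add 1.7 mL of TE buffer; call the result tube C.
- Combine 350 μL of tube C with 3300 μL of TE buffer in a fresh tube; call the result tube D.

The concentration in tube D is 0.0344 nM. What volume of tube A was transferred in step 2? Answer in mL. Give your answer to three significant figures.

Step 1: 90 μL + 4150 μL = 4240 μL total → factor 4240/90 = 47.111
Step 2: v brought to 45.7 mL → factor = 45.7 mL/v
Step 3: 1.45 mL + 1.7 mL = 3.15 mL total → factor 3.15/1.45 = 2.1724
Step 4: 350 μL + 3300 μL = 3650 μL total → factor 3650/350 = 10.429
Product of known-step factors = 1067.3
Overall factor = 4.00 μM / (0.0344 nM) = 1.1628 × 10^5
Step-2 factor = 1.1628 × 10^5 / 1067.3 = 108.95
v = 45.7 mL / 108.95 = 0.419 mL

0.419 mL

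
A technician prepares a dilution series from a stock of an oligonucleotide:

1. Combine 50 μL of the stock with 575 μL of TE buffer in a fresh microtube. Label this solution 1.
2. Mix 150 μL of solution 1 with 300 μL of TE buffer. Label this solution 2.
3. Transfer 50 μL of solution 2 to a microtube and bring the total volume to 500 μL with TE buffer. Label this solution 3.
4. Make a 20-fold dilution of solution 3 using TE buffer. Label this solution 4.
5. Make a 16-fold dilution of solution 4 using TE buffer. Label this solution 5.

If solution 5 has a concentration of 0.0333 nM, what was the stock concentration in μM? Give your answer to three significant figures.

4.00 μM

Step 1: 50 μL + 575 μL = 625 μL total → factor 625/50 = 12.5
Step 2: 150 μL + 300 μL = 450 μL total → factor 450/150 = 3
Step 3: 50 μL brought to 500 μL → factor 500/50 = 10
Step 4: 20-fold → factor 20
Step 5: 16-fold → factor 16
Overall dilution factor = 12.5 × 3 × 10 × 20 × 16 = 1.2 × 10^5
Stock = 0.0333 nM × 1.2 × 10^5 = 3996 nM = 4.00 μM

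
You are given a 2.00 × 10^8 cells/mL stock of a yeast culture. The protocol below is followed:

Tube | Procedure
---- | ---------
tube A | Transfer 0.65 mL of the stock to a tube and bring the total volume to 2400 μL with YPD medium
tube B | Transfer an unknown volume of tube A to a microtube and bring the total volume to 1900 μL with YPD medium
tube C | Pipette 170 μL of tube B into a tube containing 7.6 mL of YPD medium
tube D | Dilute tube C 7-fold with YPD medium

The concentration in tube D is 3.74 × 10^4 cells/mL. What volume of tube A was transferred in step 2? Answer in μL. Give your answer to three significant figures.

Step 1: 0.65 mL brought to 2400 μL → factor 2.4/0.65 = 3.6923
Step 2: v brought to 1900 μL → factor = 1900 μL/v
Step 3: 170 μL + 7.6 mL = 7770 μL total → factor 7770/170 = 45.706
Step 4: 7-fold → factor 7
Product of known-step factors = 1181.3
Overall factor = 2.00 × 10^8 cells/mL / (3.74 × 10^4 cells/mL) = 5347.6
Step-2 factor = 5347.6 / 1181.3 = 4.5268
v = 1900 μL / 4.5268 = 420 μL

420 μL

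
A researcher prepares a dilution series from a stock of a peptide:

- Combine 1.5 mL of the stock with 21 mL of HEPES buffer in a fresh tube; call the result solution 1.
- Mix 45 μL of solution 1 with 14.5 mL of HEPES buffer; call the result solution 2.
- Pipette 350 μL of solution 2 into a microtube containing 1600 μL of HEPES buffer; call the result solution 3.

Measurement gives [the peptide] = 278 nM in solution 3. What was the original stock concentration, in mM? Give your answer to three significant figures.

Step 1: 1.5 mL + 21 mL = 22.5 mL total → factor 22.5/1.5 = 15
Step 2: 45 μL + 14.5 mL = 14545 μL total → factor 14545/45 = 323.22
Step 3: 350 μL + 1600 μL = 1950 μL total → factor 1950/350 = 5.5714
Overall dilution factor = 15 × 323.22 × 5.5714 = 27012
Stock = 278 nM × 27012 = 7.509 × 10^6 nM = 7.51 mM

7.51 mM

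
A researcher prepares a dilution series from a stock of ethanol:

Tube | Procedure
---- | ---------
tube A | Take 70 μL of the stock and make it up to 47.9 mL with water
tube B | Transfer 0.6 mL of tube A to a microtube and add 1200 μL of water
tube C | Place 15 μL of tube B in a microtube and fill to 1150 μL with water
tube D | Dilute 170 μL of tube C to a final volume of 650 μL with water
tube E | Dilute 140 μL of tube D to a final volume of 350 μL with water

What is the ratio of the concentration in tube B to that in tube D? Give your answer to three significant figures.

293

Step 1: 70 μL brought to 47.9 mL → factor 47900/70 = 684.29
Step 2: 0.6 mL + 1200 μL = 1.8 mL total → factor 1.8/0.6 = 3
Step 3: 15 μL brought to 1150 μL → factor 1150/15 = 76.667
Step 4: 170 μL brought to 650 μL → factor 650/170 = 3.8235
Dilution factor to tube B = 2052.9; to tube D = 6.0177 × 10^5
[tube B]/[tube D] = (factor to tube D)/(factor to tube B) = 6.0177 × 10^5/2052.9 = 293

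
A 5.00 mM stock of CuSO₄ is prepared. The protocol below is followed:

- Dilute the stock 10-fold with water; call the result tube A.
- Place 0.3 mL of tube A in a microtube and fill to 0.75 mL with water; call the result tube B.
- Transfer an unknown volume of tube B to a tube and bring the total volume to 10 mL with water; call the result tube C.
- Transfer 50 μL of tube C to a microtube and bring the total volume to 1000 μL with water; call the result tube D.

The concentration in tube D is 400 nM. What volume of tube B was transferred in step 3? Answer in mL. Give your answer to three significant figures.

Step 1: 10-fold → factor 10
Step 2: 0.3 mL brought to 0.75 mL → factor 0.75/0.3 = 2.5
Step 3: v brought to 10 mL → factor = 10 mL/v
Step 4: 50 μL brought to 1000 μL → factor 1000/50 = 20
Product of known-step factors = 500
Overall factor = 5.00 mM / (400 nM) = 12500
Step-3 factor = 12500 / 500 = 25
v = 10 mL / 25 = 0.400 mL

0.400 mL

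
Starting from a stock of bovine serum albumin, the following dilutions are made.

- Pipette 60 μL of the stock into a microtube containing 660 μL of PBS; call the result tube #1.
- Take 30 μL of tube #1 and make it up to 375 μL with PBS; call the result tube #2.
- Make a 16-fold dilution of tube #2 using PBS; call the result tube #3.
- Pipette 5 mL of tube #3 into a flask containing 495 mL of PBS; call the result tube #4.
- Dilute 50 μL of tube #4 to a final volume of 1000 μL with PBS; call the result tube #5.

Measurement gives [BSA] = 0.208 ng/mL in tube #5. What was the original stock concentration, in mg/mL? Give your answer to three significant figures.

0.998 mg/mL

Step 1: 60 μL + 660 μL = 720 μL total → factor 720/60 = 12
Step 2: 30 μL brought to 375 μL → factor 375/30 = 12.5
Step 3: 16-fold → factor 16
Step 4: 5 mL + 495 mL = 500 mL total → factor 500/5 = 100
Step 5: 50 μL brought to 1000 μL → factor 1000/50 = 20
Overall dilution factor = 12 × 12.5 × 16 × 100 × 20 = 4.8 × 10^6
Stock = 0.208 ng/mL × 4.8 × 10^6 = 9.984 × 10^5 ng/mL = 0.998 mg/mL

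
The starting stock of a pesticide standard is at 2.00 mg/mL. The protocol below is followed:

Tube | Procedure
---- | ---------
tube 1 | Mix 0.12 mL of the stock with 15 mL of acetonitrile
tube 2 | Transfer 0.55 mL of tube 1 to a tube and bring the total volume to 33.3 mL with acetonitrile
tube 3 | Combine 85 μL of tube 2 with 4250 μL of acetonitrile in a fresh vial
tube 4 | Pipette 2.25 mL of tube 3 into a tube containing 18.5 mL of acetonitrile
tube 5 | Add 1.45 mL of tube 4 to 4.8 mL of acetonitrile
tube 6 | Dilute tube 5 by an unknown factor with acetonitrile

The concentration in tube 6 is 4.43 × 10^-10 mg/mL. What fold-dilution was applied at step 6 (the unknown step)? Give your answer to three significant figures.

292-fold

Step 1: 0.12 mL + 15 mL = 15.12 mL total → factor 15.12/0.12 = 126
Step 2: 0.55 mL brought to 33.3 mL → factor 33.3/0.55 = 60.545
Step 3: 85 μL + 4250 μL = 4335 μL total → factor 4335/85 = 51
Step 4: 2.25 mL + 18.5 mL = 20.75 mL total → factor 20.75/2.25 = 9.2222
Step 5: 1.45 mL + 4.8 mL = 6.25 mL total → factor 6.25/1.45 = 4.3103
Step 6: unknown factor x
Product of known-step factors = 1.5466 × 10^7
Overall factor = 2.00 mg/mL / (4.43 × 10^-10 mg/mL) = 4.5147 × 10^9
x = 4.5147 × 10^9 / 1.5466 × 10^7 = 292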